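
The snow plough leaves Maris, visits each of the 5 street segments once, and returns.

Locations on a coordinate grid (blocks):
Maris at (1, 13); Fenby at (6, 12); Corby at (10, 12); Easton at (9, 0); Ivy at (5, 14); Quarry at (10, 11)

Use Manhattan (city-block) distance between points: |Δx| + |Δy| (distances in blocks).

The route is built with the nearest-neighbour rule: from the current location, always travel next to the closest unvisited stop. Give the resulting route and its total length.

At Maris the remaining stops are Ivy 5, Fenby 6, Corby 10, Quarry 11, Easton 21; go to Ivy.
At Ivy the remaining stops are Fenby 3, Corby 7, Quarry 8, Easton 18; go to Fenby.
At Fenby the remaining stops are Corby 4, Quarry 5, Easton 15; go to Corby.
At Corby the remaining stops are Quarry 1, Easton 13; go to Quarry.
At Quarry the remaining stops are Easton 12; go to Easton.
Return Easton→Maris: 21.
Total = 5 + 3 + 4 + 1 + 12 + 21 = 46.

46 blocks along Maris → Ivy → Fenby → Corby → Quarry → Easton → Maris.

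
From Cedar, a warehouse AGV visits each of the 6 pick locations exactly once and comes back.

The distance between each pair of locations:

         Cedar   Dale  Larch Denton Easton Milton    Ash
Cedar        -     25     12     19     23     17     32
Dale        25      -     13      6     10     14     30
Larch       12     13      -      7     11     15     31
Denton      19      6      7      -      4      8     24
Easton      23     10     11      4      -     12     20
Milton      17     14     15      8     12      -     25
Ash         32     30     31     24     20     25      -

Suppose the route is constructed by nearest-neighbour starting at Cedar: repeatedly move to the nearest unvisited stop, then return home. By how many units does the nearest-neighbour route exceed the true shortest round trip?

From Cedar: Larch=12, Milton=17, Denton=19, Easton=23, Dale=25, Ash=32 → choose Larch (12).
From Larch: Denton=7, Easton=11, Dale=13, Milton=15, Ash=31 → choose Denton (7).
From Denton: Easton=4, Dale=6, Milton=8, Ash=24 → choose Easton (4).
From Easton: Dale=10, Milton=12, Ash=20 → choose Dale (10).
From Dale: Milton=14, Ash=30 → choose Milton (14).
From Milton: Ash=25 → choose Ash (25).
NN route Cedar → Larch → Denton → Easton → Dale → Milton → Ash → Cedar costs 104.
Optimal: Cedar → Larch → Dale → Denton → Easton → Ash → Milton → Cedar costs 97 (by enumerating all 360 distinct tours).
Excess = 104 − 97 = 7.

7 longer than the optimal tour.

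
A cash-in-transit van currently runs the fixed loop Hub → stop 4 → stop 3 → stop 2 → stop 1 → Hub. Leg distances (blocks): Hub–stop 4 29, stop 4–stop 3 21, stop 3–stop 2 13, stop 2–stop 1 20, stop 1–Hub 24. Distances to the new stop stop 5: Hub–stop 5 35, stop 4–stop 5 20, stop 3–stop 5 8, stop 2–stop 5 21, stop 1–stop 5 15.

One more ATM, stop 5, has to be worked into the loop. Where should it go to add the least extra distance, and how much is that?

Insertion cost between consecutive stops i–j is d(i,stop 5) + d(stop 5,j) − d(i,j):
  between Hub and stop 4: 35 + 20 − 29 = 26
  between stop 4 and stop 3: 20 + 8 − 21 = 7
  between stop 3 and stop 2: 8 + 21 − 13 = 16
  between stop 2 and stop 1: 21 + 15 − 20 = 16
  between stop 1 and Hub: 15 + 35 − 24 = 26
Cheapest insertion is between stop 4 and stop 3, adding 7.
New total = 107 + 7 = 114.

+7 blocks — insert stop 5 between stop 4 and stop 3.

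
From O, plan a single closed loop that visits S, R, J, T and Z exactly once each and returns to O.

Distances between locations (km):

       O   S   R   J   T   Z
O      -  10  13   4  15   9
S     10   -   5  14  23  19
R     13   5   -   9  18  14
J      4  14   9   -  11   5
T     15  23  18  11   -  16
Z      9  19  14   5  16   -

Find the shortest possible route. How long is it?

There are 60 distinct closed tours to check (reversals are equivalent).
O-S-R-J-T-Z-O: 10+5+9+11+16+9 = 60
O-S-R-J-Z-T-O: 10+5+9+5+16+15 = 60
O-S-R-T-J-Z-O: 10+5+18+11+5+9 = 58
O-S-R-T-Z-J-O: 10+5+18+16+5+4 = 58
O-S-R-Z-J-T-O: 10+5+14+5+11+15 = 60
O-S-R-Z-T-J-O: 10+5+14+16+11+4 = 60
O-S-J-R-T-Z-O: 10+14+9+18+16+9 = 76
O-S-J-R-Z-T-O: 10+14+9+14+16+15 = 78
O-S-J-T-R-Z-O: 10+14+11+18+14+9 = 76
O-S-J-T-Z-R-O: 10+14+11+16+14+13 = 78
O-S-J-Z-R-T-O: 10+14+5+14+18+15 = 76
O-S-J-Z-T-R-O: 10+14+5+16+18+13 = 76
O-S-T-R-J-Z-O: 10+23+18+9+5+9 = 74
O-S-T-R-Z-J-O: 10+23+18+14+5+4 = 74
… (46 more)
The minimum is 58.
One optimal route: O → S → R → T → J → Z → O (or its reverse).

Minimum total distance: 58 km.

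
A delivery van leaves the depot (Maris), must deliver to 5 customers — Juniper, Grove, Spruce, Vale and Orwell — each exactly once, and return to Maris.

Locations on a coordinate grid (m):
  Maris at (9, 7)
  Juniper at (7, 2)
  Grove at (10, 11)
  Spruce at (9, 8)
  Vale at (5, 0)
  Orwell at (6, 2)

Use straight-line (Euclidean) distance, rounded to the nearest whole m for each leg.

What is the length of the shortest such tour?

Shortest round trip = 24 m.

There are 60 distinct closed tours to check (reversals are equivalent).
Maris-Juniper-Grove-Spruce-Vale-Orwell-Maris: 5+9+3+9+2+6 = 34
Maris-Juniper-Grove-Spruce-Orwell-Vale-Maris: 5+9+3+7+2+8 = 34
Maris-Juniper-Grove-Vale-Spruce-Orwell-Maris: 5+9+12+9+7+6 = 48
Maris-Juniper-Grove-Vale-Orwell-Spruce-Maris: 5+9+12+2+7+1 = 36
Maris-Juniper-Grove-Orwell-Spruce-Vale-Maris: 5+9+10+7+9+8 = 48
Maris-Juniper-Grove-Orwell-Vale-Spruce-Maris: 5+9+10+2+9+1 = 36
Maris-Juniper-Spruce-Grove-Vale-Orwell-Maris: 5+6+3+12+2+6 = 34
Maris-Juniper-Spruce-Grove-Orwell-Vale-Maris: 5+6+3+10+2+8 = 34
Maris-Juniper-Spruce-Vale-Grove-Orwell-Maris: 5+6+9+12+10+6 = 48
Maris-Juniper-Spruce-Vale-Orwell-Grove-Maris: 5+6+9+2+10+4 = 36
Maris-Juniper-Spruce-Orwell-Grove-Vale-Maris: 5+6+7+10+12+8 = 48
Maris-Juniper-Spruce-Orwell-Vale-Grove-Maris: 5+6+7+2+12+4 = 36
Maris-Juniper-Vale-Grove-Spruce-Orwell-Maris: 5+3+12+3+7+6 = 36
Maris-Juniper-Vale-Grove-Orwell-Spruce-Maris: 5+3+12+10+7+1 = 38
… (46 more)
Maris-Juniper-Vale-Orwell-Grove-Spruce-Maris: 5+3+2+10+3+1 = 24  ← best
The minimum is 24.
One optimal route: Maris → Juniper → Vale → Orwell → Grove → Spruce → Maris (or its reverse).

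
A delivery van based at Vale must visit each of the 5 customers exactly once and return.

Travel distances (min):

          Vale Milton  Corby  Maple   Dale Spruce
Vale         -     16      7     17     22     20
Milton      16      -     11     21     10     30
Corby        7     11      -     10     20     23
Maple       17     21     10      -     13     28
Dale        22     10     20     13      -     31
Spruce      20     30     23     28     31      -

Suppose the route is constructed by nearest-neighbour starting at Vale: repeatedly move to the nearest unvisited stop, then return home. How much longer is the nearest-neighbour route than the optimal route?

The nearest-neighbour route is 1 min longer than optimal.

Vale: Corby=7, Milton=16, Maple=17, Spruce=20, Dale=22 ⇒ Corby
Corby: Maple=10, Milton=11, Dale=20, Spruce=23 ⇒ Maple
Maple: Dale=13, Milton=21, Spruce=28 ⇒ Dale
Dale: Milton=10, Spruce=31 ⇒ Milton
Milton: Spruce=30 ⇒ Spruce
NN route Vale → Corby → Maple → Dale → Milton → Spruce → Vale costs 90.
Optimal: Vale → Corby → Milton → Dale → Maple → Spruce → Vale costs 89 (by enumerating all 60 distinct tours).
Excess = 90 − 89 = 1.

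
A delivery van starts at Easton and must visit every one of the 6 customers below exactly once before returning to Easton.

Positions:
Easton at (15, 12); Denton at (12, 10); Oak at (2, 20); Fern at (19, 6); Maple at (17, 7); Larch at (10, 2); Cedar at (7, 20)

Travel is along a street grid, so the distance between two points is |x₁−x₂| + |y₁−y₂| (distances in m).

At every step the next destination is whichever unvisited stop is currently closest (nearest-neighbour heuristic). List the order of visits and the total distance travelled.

Total distance 76 m via the nearest-neighbour route Easton → Denton → Maple → Fern → Larch → Cedar → Oak → Easton.

From Easton: distances to unvisited — Denton=5, Maple=7, Fern=10, Larch=15, Cedar=16, Oak=21. Nearest is Denton (5).
From Denton: distances to unvisited — Maple=8, Larch=10, Fern=11, Cedar=15, Oak=20. Nearest is Maple (8).
From Maple: distances to unvisited — Fern=3, Larch=12, Cedar=23, Oak=28. Nearest is Fern (3).
From Fern: distances to unvisited — Larch=13, Cedar=26, Oak=31. Nearest is Larch (13).
From Larch: distances to unvisited — Cedar=21, Oak=26. Nearest is Cedar (21).
From Cedar: distances to unvisited — Oak=5. Nearest is Oak (5).
Return Oak→Easton: 21.
Total = 5 + 8 + 3 + 13 + 21 + 5 + 21 = 76.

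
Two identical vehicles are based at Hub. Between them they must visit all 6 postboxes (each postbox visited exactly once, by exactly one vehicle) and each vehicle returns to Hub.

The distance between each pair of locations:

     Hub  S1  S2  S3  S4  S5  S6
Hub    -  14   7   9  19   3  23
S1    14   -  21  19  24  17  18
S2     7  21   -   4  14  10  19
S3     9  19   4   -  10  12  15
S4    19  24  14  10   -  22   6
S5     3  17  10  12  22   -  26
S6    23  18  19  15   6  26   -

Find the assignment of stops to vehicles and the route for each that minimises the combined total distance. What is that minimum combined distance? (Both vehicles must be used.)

Check every non-empty split of the stops between the two vehicles; for each half take its own optimal tour:
  {S1} + {S2, S3, S4, S5, S6}: 28 + 56 = 84
  {S2} + {S1, S3, S4, S5, S6}: 14 + 63 = 77
  {S1, S2} + {S3, S4, S5, S6}: 42 + 54 = 96
  {S3} + {S1, S2, S4, S5, S6}: 18 + 65 = 83
  {S1, S3} + {S2, S4, S5, S6}: 42 + 56 = 98
  {S2, S3} + {S1, S4, S5, S6}: 20 + 63 = 83
  … (31 splits in total)
  {S5} + {S1, S2, S3, S4, S6}: 6 + 59 = 65  ← best
Best: vehicle 1 Hub → S5 → Hub = 6; vehicle 2 Hub → S1 → S6 → S4 → S3 → S2 → Hub = 59; combined 65.

Minimum combined distance: 65.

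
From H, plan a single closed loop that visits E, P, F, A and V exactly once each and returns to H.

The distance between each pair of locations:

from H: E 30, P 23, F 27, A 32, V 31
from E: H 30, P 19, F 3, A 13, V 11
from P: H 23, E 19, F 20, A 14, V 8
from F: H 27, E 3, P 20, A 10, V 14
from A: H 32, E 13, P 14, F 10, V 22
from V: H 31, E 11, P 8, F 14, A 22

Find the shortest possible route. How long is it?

H → E → P → F → A → V → H: 30+19+20+10+22+31 = 132
H → E → P → F → V → A → H: 30+19+20+14+22+32 = 137
H → E → P → A → F → V → H: 30+19+14+10+14+31 = 118
H → E → P → A → V → F → H: 30+19+14+22+14+27 = 126
H → E → P → V → F → A → H: 30+19+8+14+10+32 = 113
H → E → P → V → A → F → H: 30+19+8+22+10+27 = 116
H → E → F → P → A → V → H: 30+3+20+14+22+31 = 120
H → E → F → P → V → A → H: 30+3+20+8+22+32 = 115
H → E → F → A → P → V → H: 30+3+10+14+8+31 = 96
H → E → F → A → V → P → H: 30+3+10+22+8+23 = 96
H → E → F → V → P → A → H: 30+3+14+8+14+32 = 101
H → E → F → V → A → P → H: 30+3+14+22+14+23 = 106
H → E → A → P → F → V → H: 30+13+14+20+14+31 = 122
H → E → A → P → V → F → H: 30+13+14+8+14+27 = 106
… (46 more)
H → P → V → E → F → A → H: 23+8+11+3+10+32 = 87  ← best
The minimum is 87.
One optimal route: H → P → V → E → F → A → H (or its reverse).

Shortest round trip = 87.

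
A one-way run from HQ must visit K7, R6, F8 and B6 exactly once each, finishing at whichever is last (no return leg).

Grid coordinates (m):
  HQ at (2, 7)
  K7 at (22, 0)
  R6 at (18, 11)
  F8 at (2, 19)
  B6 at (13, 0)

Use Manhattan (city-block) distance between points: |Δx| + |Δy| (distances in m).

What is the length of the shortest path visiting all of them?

There are 4! = 24 possible orderings.
HQ → K7 → R6 → F8 → B6: 27+15+24+30 = 96
HQ → K7 → R6 → B6 → F8: 27+15+16+30 = 88
HQ → K7 → F8 → R6 → B6: 27+39+24+16 = 106
HQ → K7 → F8 → B6 → R6: 27+39+30+16 = 112
HQ → K7 → B6 → R6 → F8: 27+9+16+24 = 76
HQ → K7 → B6 → F8 → R6: 27+9+30+24 = 90
HQ → R6 → K7 → F8 → B6: 20+15+39+30 = 104
HQ → R6 → K7 → B6 → F8: 20+15+9+30 = 74
HQ → R6 → F8 → K7 → B6: 20+24+39+9 = 92
HQ → R6 → F8 → B6 → K7: 20+24+30+9 = 83
HQ → R6 → B6 → K7 → F8: 20+16+9+39 = 84
HQ → R6 → B6 → F8 → K7: 20+16+30+39 = 105
HQ → F8 → K7 → R6 → B6: 12+39+15+16 = 82
HQ → F8 → K7 → B6 → R6: 12+39+9+16 = 76
… (10 more)
HQ → F8 → R6 → K7 → B6: 12+24+15+9 = 60  ← best
The minimum is 60.
One shortest path: HQ → F8 → R6 → K7 → B6.

Shortest open route: 60 m.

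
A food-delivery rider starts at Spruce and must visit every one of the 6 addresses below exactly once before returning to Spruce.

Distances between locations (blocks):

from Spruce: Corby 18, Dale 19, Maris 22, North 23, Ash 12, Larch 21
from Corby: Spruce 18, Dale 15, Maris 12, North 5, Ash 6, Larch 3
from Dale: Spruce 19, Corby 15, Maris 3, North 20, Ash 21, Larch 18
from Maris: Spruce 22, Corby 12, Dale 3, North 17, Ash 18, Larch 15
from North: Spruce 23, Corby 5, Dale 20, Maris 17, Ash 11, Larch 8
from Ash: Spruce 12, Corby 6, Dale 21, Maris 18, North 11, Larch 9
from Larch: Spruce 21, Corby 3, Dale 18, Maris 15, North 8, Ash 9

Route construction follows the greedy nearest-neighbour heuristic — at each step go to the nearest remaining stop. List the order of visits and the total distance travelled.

Nearest-neighbour total = 68 blocks; route Spruce → Ash → Corby → Larch → North → Maris → Dale → Spruce.

Spruce → [Ash:12 / Corby:18 / Dale:19 / Larch:21 / Maris:22 / North:23] → Ash (12)
Ash → [Corby:6 / Larch:9 / North:11 / Maris:18 / Dale:21] → Corby (6)
Corby → [Larch:3 / North:5 / Maris:12 / Dale:15] → Larch (3)
Larch → [North:8 / Maris:15 / Dale:18] → North (8)
North → [Maris:17 / Dale:20] → Maris (17)
Maris → [Dale:3] → Dale (3)
Return Dale→Spruce: 19.
Total = 12 + 6 + 3 + 8 + 17 + 3 + 19 = 68.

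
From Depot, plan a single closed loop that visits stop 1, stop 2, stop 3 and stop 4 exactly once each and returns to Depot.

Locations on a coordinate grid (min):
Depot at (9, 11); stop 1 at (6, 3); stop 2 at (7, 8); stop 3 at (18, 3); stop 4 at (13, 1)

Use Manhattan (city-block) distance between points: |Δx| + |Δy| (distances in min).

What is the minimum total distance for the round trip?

Shortest round trip = 44 min.

With 4 stops there are 4!/2 = 12 distinct round trips (a route and its reverse cost the same).
Depot→stop 1→stop 2→stop 3→stop 4→Depot: 11+6+16+7+14 = 54
Depot→stop 1→stop 2→stop 4→stop 3→Depot: 11+6+13+7+17 = 54
Depot→stop 1→stop 3→stop 2→stop 4→Depot: 11+12+16+13+14 = 66
Depot→stop 1→stop 3→stop 4→stop 2→Depot: 11+12+7+13+5 = 48
Depot→stop 1→stop 4→stop 2→stop 3→Depot: 11+9+13+16+17 = 66
Depot→stop 1→stop 4→stop 3→stop 2→Depot: 11+9+7+16+5 = 48
Depot→stop 2→stop 1→stop 3→stop 4→Depot: 5+6+12+7+14 = 44
Depot→stop 2→stop 1→stop 4→stop 3→Depot: 5+6+9+7+17 = 44
Depot→stop 2→stop 3→stop 1→stop 4→Depot: 5+16+12+9+14 = 56
Depot→stop 2→stop 4→stop 1→stop 3→Depot: 5+13+9+12+17 = 56
Depot→stop 3→stop 1→stop 2→stop 4→Depot: 17+12+6+13+14 = 62
Depot→stop 3→stop 2→stop 1→stop 4→Depot: 17+16+6+9+14 = 62
The minimum is 44.
One optimal route: Depot → stop 2 → stop 1 → stop 3 → stop 4 → Depot (or its reverse).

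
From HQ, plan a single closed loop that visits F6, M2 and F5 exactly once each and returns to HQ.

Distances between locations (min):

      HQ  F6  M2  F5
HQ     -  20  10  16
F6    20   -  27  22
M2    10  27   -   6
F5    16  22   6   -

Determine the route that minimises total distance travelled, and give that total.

There are 3 distinct closed tours to check (reversals are equivalent).
HQ → F6 → M2 → F5 → HQ: 20+27+6+16 = 69
HQ → F6 → F5 → M2 → HQ: 20+22+6+10 = 58
HQ → M2 → F6 → F5 → HQ: 10+27+22+16 = 75
The minimum is 58.
One optimal route: HQ → F6 → F5 → M2 → HQ (or its reverse).

Minimum total distance: 58 min.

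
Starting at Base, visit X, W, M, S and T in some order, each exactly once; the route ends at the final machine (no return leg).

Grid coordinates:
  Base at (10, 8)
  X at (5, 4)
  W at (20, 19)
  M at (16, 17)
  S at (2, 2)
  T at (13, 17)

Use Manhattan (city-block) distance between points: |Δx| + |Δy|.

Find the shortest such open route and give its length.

There are 5! = 120 possible orderings.
Base → X → W → M → S → T: 9+30+6+29+26 = 100
Base → X → W → M → T → S: 9+30+6+3+26 = 74
Base → X → W → S → M → T: 9+30+35+29+3 = 106
Base → X → W → S → T → M: 9+30+35+26+3 = 103
Base → X → W → T → M → S: 9+30+9+3+29 = 80
Base → X → W → T → S → M: 9+30+9+26+29 = 103
Base → X → M → W → S → T: 9+24+6+35+26 = 100
Base → X → M → W → T → S: 9+24+6+9+26 = 74
Base → X → M → S → W → T: 9+24+29+35+9 = 106
Base → X → M → S → T → W: 9+24+29+26+9 = 97
Base → X → M → T → W → S: 9+24+3+9+35 = 80
Base → X → M → T → S → W: 9+24+3+26+35 = 97
Base → X → S → W → M → T: 9+5+35+6+3 = 58
Base → X → S → W → T → M: 9+5+35+9+3 = 61
… (106 more)
Base → X → S → T → M → W: 9+5+26+3+6 = 49  ← best
The minimum is 49.
One shortest path: Base → X → S → T → M → W.

Shortest open route: 49.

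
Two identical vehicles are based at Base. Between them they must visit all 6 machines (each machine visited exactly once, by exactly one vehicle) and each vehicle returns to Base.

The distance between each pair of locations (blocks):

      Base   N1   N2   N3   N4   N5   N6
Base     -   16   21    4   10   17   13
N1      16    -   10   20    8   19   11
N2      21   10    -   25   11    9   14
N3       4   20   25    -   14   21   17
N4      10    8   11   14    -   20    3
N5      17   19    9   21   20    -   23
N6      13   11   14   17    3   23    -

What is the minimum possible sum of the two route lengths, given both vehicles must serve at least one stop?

Check every non-empty split of the stops between the two vehicles; for each half take its own optimal tour:
  {N1} + {N2, N3, N4, N5, N6}: 32 + 61 = 93
  {N2} + {N1, N3, N4, N5, N6}: 42 + 68 = 110
  {N1, N2} + {N3, N4, N5, N6}: 47 + 61 = 108
  {N3} + {N1, N2, N4, N5, N6}: 8 + 60 = 68
  {N1, N3} + {N2, N4, N5, N6}: 40 + 53 = 93
  {N2, N3} + {N1, N4, N5, N6}: 50 + 60 = 110
  … (31 splits in total)
Best: vehicle 1 Base → N3 → Base = 8; vehicle 2 Base → N4 → N6 → N1 → N2 → N5 → Base = 60; combined 68.

Minimum combined distance: 68 blocks.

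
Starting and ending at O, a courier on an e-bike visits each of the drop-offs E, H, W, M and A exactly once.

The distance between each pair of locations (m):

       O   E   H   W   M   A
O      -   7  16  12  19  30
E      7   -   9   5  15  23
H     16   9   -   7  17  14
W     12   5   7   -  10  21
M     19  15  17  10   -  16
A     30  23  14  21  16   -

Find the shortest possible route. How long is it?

With 5 stops there are 5!/2 = 60 distinct round trips (a route and its reverse cost the same).
O-E-H-W-M-A-O: 7+9+7+10+16+30 = 79
O-E-H-W-A-M-O: 7+9+7+21+16+19 = 79
O-E-H-M-W-A-O: 7+9+17+10+21+30 = 94
O-E-H-M-A-W-O: 7+9+17+16+21+12 = 82
O-E-H-A-W-M-O: 7+9+14+21+10+19 = 80
O-E-H-A-M-W-O: 7+9+14+16+10+12 = 68
O-E-W-H-M-A-O: 7+5+7+17+16+30 = 82
O-E-W-H-A-M-O: 7+5+7+14+16+19 = 68
O-E-W-M-H-A-O: 7+5+10+17+14+30 = 83
O-E-W-M-A-H-O: 7+5+10+16+14+16 = 68
O-E-W-A-H-M-O: 7+5+21+14+17+19 = 83
O-E-W-A-M-H-O: 7+5+21+16+17+16 = 82
O-E-M-H-W-A-O: 7+15+17+7+21+30 = 97
O-E-M-H-A-W-O: 7+15+17+14+21+12 = 86
… (46 more)
The minimum is 68.
One optimal route: O → E → H → A → M → W → O (or its reverse).

Shortest round trip = 68 m.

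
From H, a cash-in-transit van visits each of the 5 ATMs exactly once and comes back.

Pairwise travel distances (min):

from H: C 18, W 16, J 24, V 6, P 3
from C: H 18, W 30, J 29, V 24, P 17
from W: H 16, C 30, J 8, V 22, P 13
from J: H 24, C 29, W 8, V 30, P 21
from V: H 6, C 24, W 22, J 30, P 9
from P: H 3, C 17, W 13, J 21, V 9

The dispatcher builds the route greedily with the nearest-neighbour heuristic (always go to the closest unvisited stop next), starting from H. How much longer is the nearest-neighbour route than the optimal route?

Excess over optimum: 6 min.

H: P=3, V=6, W=16, C=18, J=24 ⇒ P
P: V=9, W=13, C=17, J=21 ⇒ V
V: W=22, C=24, J=30 ⇒ W
W: J=8, C=30 ⇒ J
J: C=29 ⇒ C
NN route H → P → V → W → J → C → H costs 89.
Optimal: H → C → J → W → P → V → H costs 83 (by enumerating all 60 distinct tours).
Excess = 89 − 83 = 6.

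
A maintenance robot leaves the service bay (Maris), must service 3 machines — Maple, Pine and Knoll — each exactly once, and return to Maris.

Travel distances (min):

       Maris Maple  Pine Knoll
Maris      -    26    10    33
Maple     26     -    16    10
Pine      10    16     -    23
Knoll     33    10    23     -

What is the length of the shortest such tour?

Maris - Maple - Pine - Knoll - Maris: 26+16+23+33 = 98
Maris - Maple - Knoll - Pine - Maris: 26+10+23+10 = 69
Maris - Pine - Maple - Knoll - Maris: 10+16+10+33 = 69
The minimum is 69.
One optimal route: Maris → Maple → Knoll → Pine → Maris (or its reverse).

Minimum total distance: 69 min.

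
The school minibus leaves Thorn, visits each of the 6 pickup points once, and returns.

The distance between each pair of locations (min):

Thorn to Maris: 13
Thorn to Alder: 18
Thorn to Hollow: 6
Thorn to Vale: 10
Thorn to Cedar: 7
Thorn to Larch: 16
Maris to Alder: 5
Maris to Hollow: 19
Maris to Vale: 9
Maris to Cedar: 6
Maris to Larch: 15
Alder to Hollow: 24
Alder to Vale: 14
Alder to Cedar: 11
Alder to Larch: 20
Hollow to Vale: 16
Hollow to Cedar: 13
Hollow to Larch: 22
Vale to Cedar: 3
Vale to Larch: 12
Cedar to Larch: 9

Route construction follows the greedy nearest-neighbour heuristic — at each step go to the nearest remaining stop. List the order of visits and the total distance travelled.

Total distance 72 min via the nearest-neighbour route Thorn → Hollow → Cedar → Vale → Maris → Alder → Larch → Thorn.

At Thorn the remaining stops are Hollow 6, Cedar 7, Vale 10, Maris 13, Larch 16, Alder 18; go to Hollow.
At Hollow the remaining stops are Cedar 13, Vale 16, Maris 19, Larch 22, Alder 24; go to Cedar.
At Cedar the remaining stops are Vale 3, Maris 6, Larch 9, Alder 11; go to Vale.
At Vale the remaining stops are Maris 9, Larch 12, Alder 14; go to Maris.
At Maris the remaining stops are Alder 5, Larch 15; go to Alder.
At Alder the remaining stops are Larch 20; go to Larch.
Return Larch→Thorn: 16.
Total = 6 + 13 + 3 + 9 + 5 + 20 + 16 = 72.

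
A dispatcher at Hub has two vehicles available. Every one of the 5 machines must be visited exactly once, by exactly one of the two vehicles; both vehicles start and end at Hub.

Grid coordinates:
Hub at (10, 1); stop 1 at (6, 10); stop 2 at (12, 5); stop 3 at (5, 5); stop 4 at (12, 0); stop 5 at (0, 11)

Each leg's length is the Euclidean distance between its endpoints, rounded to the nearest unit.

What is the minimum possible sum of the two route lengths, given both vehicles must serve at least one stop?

Check every non-empty split of the stops between the two vehicles; for each half take its own optimal tour:
  {stop 1} + {stop 2, stop 3, stop 4, stop 5}: 20 + 34 = 54
  {stop 2} + {stop 1, stop 3, stop 4, stop 5}: 8 + 34 = 42
  {stop 1, stop 2} + {stop 3, stop 4, stop 5}: 22 + 32 = 54
  {stop 3} + {stop 1, stop 2, stop 4, stop 5}: 12 + 35 = 47
  {stop 1, stop 3} + {stop 2, stop 4, stop 5}: 21 + 34 = 55
  {stop 2, stop 3} + {stop 1, stop 4, stop 5}: 17 + 34 = 51
  … (15 splits in total)
  {stop 4} + {stop 1, stop 2, stop 3, stop 5}: 4 + 32 = 36  ← best
Best: vehicle 1 Hub → stop 4 → Hub = 4; vehicle 2 Hub → stop 2 → stop 1 → stop 5 → stop 3 → Hub = 32; combined 36.

Minimum combined distance: 36.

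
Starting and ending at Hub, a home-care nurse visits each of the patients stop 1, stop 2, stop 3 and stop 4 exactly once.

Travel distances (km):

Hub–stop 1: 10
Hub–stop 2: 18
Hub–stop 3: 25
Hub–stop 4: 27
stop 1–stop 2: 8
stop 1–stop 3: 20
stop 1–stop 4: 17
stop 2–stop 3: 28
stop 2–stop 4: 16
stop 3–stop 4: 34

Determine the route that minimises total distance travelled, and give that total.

93 km — the shortest possible round trip.

Hub - stop 1 - stop 2 - stop 3 - stop 4 - Hub: 10+8+28+34+27 = 107
Hub - stop 1 - stop 2 - stop 4 - stop 3 - Hub: 10+8+16+34+25 = 93
Hub - stop 1 - stop 3 - stop 2 - stop 4 - Hub: 10+20+28+16+27 = 101
Hub - stop 1 - stop 3 - stop 4 - stop 2 - Hub: 10+20+34+16+18 = 98
Hub - stop 1 - stop 4 - stop 2 - stop 3 - Hub: 10+17+16+28+25 = 96
Hub - stop 1 - stop 4 - stop 3 - stop 2 - Hub: 10+17+34+28+18 = 107
Hub - stop 2 - stop 1 - stop 3 - stop 4 - Hub: 18+8+20+34+27 = 107
Hub - stop 2 - stop 1 - stop 4 - stop 3 - Hub: 18+8+17+34+25 = 102
Hub - stop 2 - stop 3 - stop 1 - stop 4 - Hub: 18+28+20+17+27 = 110
Hub - stop 2 - stop 4 - stop 1 - stop 3 - Hub: 18+16+17+20+25 = 96
Hub - stop 3 - stop 1 - stop 2 - stop 4 - Hub: 25+20+8+16+27 = 96
Hub - stop 3 - stop 2 - stop 1 - stop 4 - Hub: 25+28+8+17+27 = 105
The minimum is 93.
One optimal route: Hub → stop 1 → stop 2 → stop 4 → stop 3 → Hub (or its reverse).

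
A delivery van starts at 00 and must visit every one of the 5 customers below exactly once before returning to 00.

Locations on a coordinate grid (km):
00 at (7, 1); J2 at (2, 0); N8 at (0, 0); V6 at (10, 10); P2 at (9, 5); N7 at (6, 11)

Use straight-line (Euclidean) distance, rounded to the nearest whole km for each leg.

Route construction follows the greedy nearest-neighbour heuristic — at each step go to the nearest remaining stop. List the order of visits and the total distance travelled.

34 km along 00 → P2 → V6 → N7 → J2 → N8 → 00.

From 00: distances to unvisited — P2=4, J2=5, N8=7, V6=9, N7=10. Nearest is P2 (4).
From P2: distances to unvisited — V6=5, N7=7, J2=9, N8=10. Nearest is V6 (5).
From V6: distances to unvisited — N7=4, J2=13, N8=14. Nearest is N7 (4).
From N7: distances to unvisited — J2=12, N8=13. Nearest is J2 (12).
From J2: distances to unvisited — N8=2. Nearest is N8 (2).
Return N8→00: 7.
Total = 4 + 5 + 4 + 12 + 2 + 7 = 34.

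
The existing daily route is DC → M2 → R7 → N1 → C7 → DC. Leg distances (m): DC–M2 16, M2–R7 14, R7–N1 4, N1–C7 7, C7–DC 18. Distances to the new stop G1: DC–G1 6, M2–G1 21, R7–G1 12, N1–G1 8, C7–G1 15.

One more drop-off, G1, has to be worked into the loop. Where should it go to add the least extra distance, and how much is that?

Minimum extra distance: 3 m, inserting G1 between C7 and DC.

Insertion cost between consecutive stops i–j is d(i,G1) + d(G1,j) − d(i,j):
  between DC and M2: 6 + 21 − 16 = 11
  between M2 and R7: 21 + 12 − 14 = 19
  between R7 and N1: 12 + 8 − 4 = 16
  between N1 and C7: 8 + 15 − 7 = 16
  between C7 and DC: 15 + 6 − 18 = 3
Cheapest insertion is between C7 and DC, adding 3.
New total = 59 + 3 = 62.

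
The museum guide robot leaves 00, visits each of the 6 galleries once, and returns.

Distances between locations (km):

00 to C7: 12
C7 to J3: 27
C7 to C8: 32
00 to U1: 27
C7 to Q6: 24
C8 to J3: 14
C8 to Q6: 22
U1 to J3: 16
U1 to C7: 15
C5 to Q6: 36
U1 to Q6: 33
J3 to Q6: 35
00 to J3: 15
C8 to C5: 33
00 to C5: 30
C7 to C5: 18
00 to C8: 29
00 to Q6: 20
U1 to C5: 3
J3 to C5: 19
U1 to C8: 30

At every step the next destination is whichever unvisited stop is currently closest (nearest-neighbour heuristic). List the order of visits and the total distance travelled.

Total distance 105 km via the nearest-neighbour route 00 → C7 → U1 → C5 → J3 → C8 → Q6 → 00.

00 → [C7:12 / J3:15 / Q6:20 / U1:27 / C8:29 / C5:30] → C7 (12)
C7 → [U1:15 / C5:18 / Q6:24 / J3:27 / C8:32] → U1 (15)
U1 → [C5:3 / J3:16 / C8:30 / Q6:33] → C5 (3)
C5 → [J3:19 / C8:33 / Q6:36] → J3 (19)
J3 → [C8:14 / Q6:35] → C8 (14)
C8 → [Q6:22] → Q6 (22)
Return Q6→00: 20.
Total = 12 + 15 + 3 + 19 + 14 + 22 + 20 = 105.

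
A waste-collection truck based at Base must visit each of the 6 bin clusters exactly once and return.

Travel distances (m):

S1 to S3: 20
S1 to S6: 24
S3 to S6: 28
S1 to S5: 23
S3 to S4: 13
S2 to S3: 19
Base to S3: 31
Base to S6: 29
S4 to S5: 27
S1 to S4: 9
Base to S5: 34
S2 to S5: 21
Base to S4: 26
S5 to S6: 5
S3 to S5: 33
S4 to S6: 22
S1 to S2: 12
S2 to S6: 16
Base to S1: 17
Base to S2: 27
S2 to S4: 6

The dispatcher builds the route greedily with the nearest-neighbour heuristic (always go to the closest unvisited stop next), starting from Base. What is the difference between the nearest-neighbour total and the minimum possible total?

Base: S1=17, S4=26, S2=27, S6=29, S3=31, S5=34 ⇒ S1
S1: S4=9, S2=12, S3=20, S5=23, S6=24 ⇒ S4
S4: S2=6, S3=13, S6=22, S5=27 ⇒ S2
S2: S6=16, S3=19, S5=21 ⇒ S6
S6: S5=5, S3=28 ⇒ S5
S5: S3=33 ⇒ S3
NN route Base → S1 → S4 → S2 → S6 → S5 → S3 → Base costs 117.
Optimal: Base → S1 → S3 → S4 → S2 → S5 → S6 → Base costs 111 (by enumerating all 360 distinct tours).
Excess = 117 − 111 = 6.

The nearest-neighbour route is 6 m longer than optimal.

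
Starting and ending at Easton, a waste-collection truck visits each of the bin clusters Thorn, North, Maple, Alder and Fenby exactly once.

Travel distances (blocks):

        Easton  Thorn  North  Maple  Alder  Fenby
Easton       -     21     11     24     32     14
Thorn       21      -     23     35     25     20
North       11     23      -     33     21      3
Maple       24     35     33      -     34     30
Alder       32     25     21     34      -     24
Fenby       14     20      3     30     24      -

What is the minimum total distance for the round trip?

Easton-Thorn-North-Maple-Alder-Fenby-Easton: 21+23+33+34+24+14 = 149
Easton-Thorn-North-Maple-Fenby-Alder-Easton: 21+23+33+30+24+32 = 163
Easton-Thorn-North-Alder-Maple-Fenby-Easton: 21+23+21+34+30+14 = 143
Easton-Thorn-North-Alder-Fenby-Maple-Easton: 21+23+21+24+30+24 = 143
Easton-Thorn-North-Fenby-Maple-Alder-Easton: 21+23+3+30+34+32 = 143
Easton-Thorn-North-Fenby-Alder-Maple-Easton: 21+23+3+24+34+24 = 129
Easton-Thorn-Maple-North-Alder-Fenby-Easton: 21+35+33+21+24+14 = 148
Easton-Thorn-Maple-North-Fenby-Alder-Easton: 21+35+33+3+24+32 = 148
Easton-Thorn-Maple-Alder-North-Fenby-Easton: 21+35+34+21+3+14 = 128
Easton-Thorn-Maple-Alder-Fenby-North-Easton: 21+35+34+24+3+11 = 128
Easton-Thorn-Maple-Fenby-North-Alder-Easton: 21+35+30+3+21+32 = 142
Easton-Thorn-Maple-Fenby-Alder-North-Easton: 21+35+30+24+21+11 = 142
Easton-Thorn-Alder-North-Maple-Fenby-Easton: 21+25+21+33+30+14 = 144
Easton-Thorn-Alder-North-Fenby-Maple-Easton: 21+25+21+3+30+24 = 124
… (46 more)
Easton-North-Fenby-Thorn-Alder-Maple-Easton: 11+3+20+25+34+24 = 117  ← best
The minimum is 117.
One optimal route: Easton → North → Fenby → Thorn → Alder → Maple → Easton (or its reverse).

Shortest round trip = 117 blocks.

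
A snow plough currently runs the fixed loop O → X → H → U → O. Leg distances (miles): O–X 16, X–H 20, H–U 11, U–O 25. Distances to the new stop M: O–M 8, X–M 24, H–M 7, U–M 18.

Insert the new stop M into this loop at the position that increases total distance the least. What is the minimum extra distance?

+1 miles — insert M between U and O.

Insertion cost between consecutive stops i–j is d(i,M) + d(M,j) − d(i,j):
  between O and X: 8 + 24 − 16 = 16
  between X and H: 24 + 7 − 20 = 11
  between H and U: 7 + 18 − 11 = 14
  between U and O: 18 + 8 − 25 = 1
Cheapest insertion is between U and O, adding 1.
New total = 72 + 1 = 73.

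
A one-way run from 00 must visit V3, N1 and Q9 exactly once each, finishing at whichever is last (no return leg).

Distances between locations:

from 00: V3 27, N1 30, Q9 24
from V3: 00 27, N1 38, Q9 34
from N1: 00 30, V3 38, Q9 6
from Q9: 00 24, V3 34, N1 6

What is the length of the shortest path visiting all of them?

67 — the minimum one-way total.

There are 3! = 6 possible orderings.
00 → V3 → N1 → Q9: 27+38+6 = 71
00 → V3 → Q9 → N1: 27+34+6 = 67
00 → N1 → V3 → Q9: 30+38+34 = 102
00 → N1 → Q9 → V3: 30+6+34 = 70
00 → Q9 → V3 → N1: 24+34+38 = 96
00 → Q9 → N1 → V3: 24+6+38 = 68
The minimum is 67.
One shortest path: 00 → V3 → Q9 → N1.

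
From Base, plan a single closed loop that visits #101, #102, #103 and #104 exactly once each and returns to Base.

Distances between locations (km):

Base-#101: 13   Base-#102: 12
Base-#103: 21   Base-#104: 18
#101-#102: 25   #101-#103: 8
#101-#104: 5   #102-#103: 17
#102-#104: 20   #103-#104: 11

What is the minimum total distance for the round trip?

Base→#101→#102→#103→#104→Base: 13+25+17+11+18 = 84
Base→#101→#102→#104→#103→Base: 13+25+20+11+21 = 90
Base→#101→#103→#102→#104→Base: 13+8+17+20+18 = 76
Base→#101→#103→#104→#102→Base: 13+8+11+20+12 = 64
Base→#101→#104→#102→#103→Base: 13+5+20+17+21 = 76
Base→#101→#104→#103→#102→Base: 13+5+11+17+12 = 58
Base→#102→#101→#103→#104→Base: 12+25+8+11+18 = 74
Base→#102→#101→#104→#103→Base: 12+25+5+11+21 = 74
Base→#102→#103→#101→#104→Base: 12+17+8+5+18 = 60
Base→#102→#104→#101→#103→Base: 12+20+5+8+21 = 66
Base→#103→#101→#102→#104→Base: 21+8+25+20+18 = 92
Base→#103→#102→#101→#104→Base: 21+17+25+5+18 = 86
The minimum is 58.
One optimal route: Base → #101 → #104 → #103 → #102 → Base (or its reverse).

58 km — the shortest possible round trip.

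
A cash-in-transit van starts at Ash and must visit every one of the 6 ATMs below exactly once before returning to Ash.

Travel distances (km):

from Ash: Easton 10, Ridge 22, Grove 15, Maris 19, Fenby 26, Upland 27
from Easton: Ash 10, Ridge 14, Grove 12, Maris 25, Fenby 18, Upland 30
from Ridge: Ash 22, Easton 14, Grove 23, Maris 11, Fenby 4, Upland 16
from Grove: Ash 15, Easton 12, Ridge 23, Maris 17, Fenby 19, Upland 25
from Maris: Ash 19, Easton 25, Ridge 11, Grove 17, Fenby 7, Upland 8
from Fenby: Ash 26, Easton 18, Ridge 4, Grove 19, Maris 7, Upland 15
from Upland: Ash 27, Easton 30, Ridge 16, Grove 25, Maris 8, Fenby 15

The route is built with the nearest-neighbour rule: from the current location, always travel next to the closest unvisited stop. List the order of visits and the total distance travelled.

Total distance 93 km via the nearest-neighbour route Ash → Easton → Grove → Maris → Fenby → Ridge → Upland → Ash.

Ash → [Easton:10 / Grove:15 / Maris:19 / Ridge:22 / Fenby:26 / Upland:27] → Easton (10)
Easton → [Grove:12 / Ridge:14 / Fenby:18 / Maris:25 / Upland:30] → Grove (12)
Grove → [Maris:17 / Fenby:19 / Ridge:23 / Upland:25] → Maris (17)
Maris → [Fenby:7 / Upland:8 / Ridge:11] → Fenby (7)
Fenby → [Ridge:4 / Upland:15] → Ridge (4)
Ridge → [Upland:16] → Upland (16)
Return Upland→Ash: 27.
Total = 10 + 12 + 17 + 7 + 4 + 16 + 27 = 93.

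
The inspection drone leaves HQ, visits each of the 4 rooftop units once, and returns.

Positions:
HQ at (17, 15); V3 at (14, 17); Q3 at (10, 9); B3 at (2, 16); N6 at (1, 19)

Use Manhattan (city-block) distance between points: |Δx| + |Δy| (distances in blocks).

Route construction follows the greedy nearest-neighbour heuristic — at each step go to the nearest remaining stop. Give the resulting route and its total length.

Total distance 56 blocks via the nearest-neighbour route HQ → V3 → Q3 → B3 → N6 → HQ.

From HQ: distances to unvisited — V3=5, Q3=13, B3=16, N6=20. Nearest is V3 (5).
From V3: distances to unvisited — Q3=12, B3=13, N6=15. Nearest is Q3 (12).
From Q3: distances to unvisited — B3=15, N6=19. Nearest is B3 (15).
From B3: distances to unvisited — N6=4. Nearest is N6 (4).
Return N6→HQ: 20.
Total = 5 + 12 + 15 + 4 + 20 = 56.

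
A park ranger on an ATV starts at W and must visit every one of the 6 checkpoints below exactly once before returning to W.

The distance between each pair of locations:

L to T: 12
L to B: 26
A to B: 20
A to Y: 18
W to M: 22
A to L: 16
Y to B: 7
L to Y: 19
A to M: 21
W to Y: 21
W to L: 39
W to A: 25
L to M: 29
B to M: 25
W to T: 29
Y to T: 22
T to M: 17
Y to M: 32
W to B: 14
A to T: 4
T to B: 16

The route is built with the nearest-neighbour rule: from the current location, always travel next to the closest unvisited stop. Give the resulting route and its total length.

W → [B:14 / Y:21 / M:22 / A:25 / T:29 / L:39] → B (14)
B → [Y:7 / T:16 / A:20 / M:25 / L:26] → Y (7)
Y → [A:18 / L:19 / T:22 / M:32] → A (18)
A → [T:4 / L:16 / M:21] → T (4)
T → [L:12 / M:17] → L (12)
L → [M:29] → M (29)
Return M→W: 22.
Total = 14 + 7 + 18 + 4 + 12 + 29 + 22 = 106.

Nearest-neighbour total = 106; route W → B → Y → A → T → L → M → W.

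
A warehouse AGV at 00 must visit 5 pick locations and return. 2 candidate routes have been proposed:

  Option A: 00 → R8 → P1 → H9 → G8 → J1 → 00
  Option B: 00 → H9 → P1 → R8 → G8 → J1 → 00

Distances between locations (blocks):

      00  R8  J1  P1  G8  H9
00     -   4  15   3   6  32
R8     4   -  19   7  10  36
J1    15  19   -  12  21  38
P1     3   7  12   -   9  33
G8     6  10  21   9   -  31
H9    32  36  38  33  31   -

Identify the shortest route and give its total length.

Option A: 4 + 7 + 33 + 31 + 21 + 15 = 111
Option B: 32 + 33 + 7 + 10 + 21 + 15 = 118

111 blocks — Option A is the shortest.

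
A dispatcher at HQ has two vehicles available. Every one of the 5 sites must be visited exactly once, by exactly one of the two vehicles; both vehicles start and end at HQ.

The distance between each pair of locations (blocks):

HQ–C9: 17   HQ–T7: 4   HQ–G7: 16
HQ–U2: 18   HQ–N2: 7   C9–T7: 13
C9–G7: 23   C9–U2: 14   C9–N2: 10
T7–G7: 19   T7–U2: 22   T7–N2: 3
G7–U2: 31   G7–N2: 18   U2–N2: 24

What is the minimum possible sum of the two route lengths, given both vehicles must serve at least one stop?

There are 2^4 − 1 = 15 ways to divide the 5 stops into two non-empty groups. For each, the best each vehicle can do is its own shortest tour through its group:
  {C9} + {T7, G7, U2, N2}: 34 + 74 = 108
  {T7} + {C9, G7, U2, N2}: 8 + 76 = 84
  {C9, T7} + {G7, U2, N2}: 34 + 74 = 108
  {G7} + {C9, T7, U2, N2}: 32 + 49 = 81
  {C9, G7} + {T7, U2, N2}: 56 + 49 = 105
  {T7, G7} + {C9, U2, N2}: 39 + 49 = 88
  … (15 splits in total)
Best: vehicle 1 HQ → G7 → HQ = 32; vehicle 2 HQ → T7 → N2 → C9 → U2 → HQ = 49; combined 81.

Minimum combined distance: 81 blocks.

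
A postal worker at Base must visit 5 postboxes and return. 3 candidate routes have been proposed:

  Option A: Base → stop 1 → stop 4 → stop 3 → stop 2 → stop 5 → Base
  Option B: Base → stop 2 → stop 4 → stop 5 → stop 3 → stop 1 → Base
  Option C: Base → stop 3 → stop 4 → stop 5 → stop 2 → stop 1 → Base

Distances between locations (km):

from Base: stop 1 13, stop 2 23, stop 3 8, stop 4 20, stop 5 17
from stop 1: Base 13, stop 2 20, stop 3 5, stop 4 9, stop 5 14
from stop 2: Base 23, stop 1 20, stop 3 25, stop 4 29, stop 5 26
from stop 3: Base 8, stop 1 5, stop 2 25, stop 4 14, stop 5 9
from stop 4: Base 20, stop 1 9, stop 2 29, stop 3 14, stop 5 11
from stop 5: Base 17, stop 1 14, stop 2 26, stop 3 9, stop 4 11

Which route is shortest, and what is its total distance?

Option A: 13 + 9 + 14 + 25 + 26 + 17 = 104
Option B: 23 + 29 + 11 + 9 + 5 + 13 = 90
Option C: 8 + 14 + 11 + 26 + 20 + 13 = 92

90 km — Option B is the shortest.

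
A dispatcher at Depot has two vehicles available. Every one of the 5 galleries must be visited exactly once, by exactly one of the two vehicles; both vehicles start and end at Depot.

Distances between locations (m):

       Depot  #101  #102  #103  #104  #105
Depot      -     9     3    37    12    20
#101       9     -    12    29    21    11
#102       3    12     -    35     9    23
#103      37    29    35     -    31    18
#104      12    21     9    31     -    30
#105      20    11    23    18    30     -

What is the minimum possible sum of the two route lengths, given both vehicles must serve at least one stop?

Minimum combined distance: 87 m.

Try each way of splitting the stops between the two vehicles (each non-empty) and, for each split, find the best tour for each vehicle:
  {#101} + {#102, #103, #104, #105}: 18 + 81 = 99
  {#102} + {#101, #103, #104, #105}: 6 + 81 = 87
  {#101, #102} + {#103, #104, #105}: 24 + 81 = 105
  {#103} + {#101, #102, #104, #105}: 74 + 62 = 136
  {#101, #103} + {#102, #104, #105}: 75 + 62 = 137
  {#102, #103} + {#101, #104, #105}: 75 + 62 = 137
  … (15 splits in total)
Best: vehicle 1 Depot → #102 → Depot = 6; vehicle 2 Depot → #101 → #105 → #103 → #104 → Depot = 81; combined 87.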